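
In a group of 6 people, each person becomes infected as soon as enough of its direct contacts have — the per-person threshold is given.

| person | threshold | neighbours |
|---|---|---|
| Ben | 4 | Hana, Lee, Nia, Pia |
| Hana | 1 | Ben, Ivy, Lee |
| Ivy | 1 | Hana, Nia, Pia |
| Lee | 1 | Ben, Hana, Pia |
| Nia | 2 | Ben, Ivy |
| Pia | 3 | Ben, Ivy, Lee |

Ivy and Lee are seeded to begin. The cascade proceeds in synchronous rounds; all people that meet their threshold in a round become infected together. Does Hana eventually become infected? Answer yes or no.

yes

Round 1 — Ivy, Lee become infected (initial).
Round 2 — checking thresholds:
  Ben: 1 of 4 neighbours < 4, below threshold.
  Hana: 2 of 3 neighbours ≥ 1, becomes infected.
  Nia: 1 of 2 neighbours < 2, below threshold.
  Pia: 2 of 3 neighbours < 3, below threshold.
Round 3 — no new infections; cascade stops.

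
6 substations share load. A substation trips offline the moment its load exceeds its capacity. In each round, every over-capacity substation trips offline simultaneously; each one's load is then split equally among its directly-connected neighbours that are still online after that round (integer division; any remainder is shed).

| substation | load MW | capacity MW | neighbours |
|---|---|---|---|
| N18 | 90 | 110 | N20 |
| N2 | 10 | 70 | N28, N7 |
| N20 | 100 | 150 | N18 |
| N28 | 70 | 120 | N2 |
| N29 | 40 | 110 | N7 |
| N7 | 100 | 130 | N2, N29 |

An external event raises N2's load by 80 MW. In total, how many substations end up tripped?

Round 1 — N2 at 90 > 70. N2 trips offline.
  N2 sheds 90 MW to N28, N7: 45 each.
    N28: 70+45 = 115 ≤ 120
    N7: 100+45 = 145 > 130
Round 2 — N7 trips offline.
  N7 sheds 145 MW to N29: 145 each.
    N29: 40+145 = 185 > 110
Round 3 — N29 trips offline.
  N29 sheds 185 MW: no online neighbours, lost.
No further trips.

3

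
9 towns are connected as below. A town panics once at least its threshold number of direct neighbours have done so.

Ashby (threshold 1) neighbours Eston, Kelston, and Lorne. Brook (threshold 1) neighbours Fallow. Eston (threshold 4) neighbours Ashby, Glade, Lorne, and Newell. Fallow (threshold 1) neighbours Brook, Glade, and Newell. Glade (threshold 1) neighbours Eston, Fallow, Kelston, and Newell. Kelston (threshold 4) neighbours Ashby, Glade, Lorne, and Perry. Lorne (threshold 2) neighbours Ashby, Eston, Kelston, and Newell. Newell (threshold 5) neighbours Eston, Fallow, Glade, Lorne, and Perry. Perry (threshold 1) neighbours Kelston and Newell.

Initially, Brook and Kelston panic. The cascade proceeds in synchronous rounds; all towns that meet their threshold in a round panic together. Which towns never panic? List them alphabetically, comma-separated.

Eston, Newell

Round 1 — Brook, Kelston panic (initial).
Round 2 — checking thresholds:
  Ashby: 1 of 3 neighbours ≥ 1, panics.
  Fallow: 1 of 3 neighbours ≥ 1, panics.
  Glade: 1 of 4 neighbours ≥ 1, panics.
  Lorne: 1 of 4 neighbours < 2, below threshold.
  Perry: 1 of 2 neighbours ≥ 1, panics.
Round 3 — checking thresholds:
  Eston: 2 of 4 neighbours < 4, below threshold.
  Lorne: 2 of 4 neighbours ≥ 2, panics.
  Newell: 3 of 5 neighbours < 5, below threshold.
Round 4 — no new panics; cascade stops.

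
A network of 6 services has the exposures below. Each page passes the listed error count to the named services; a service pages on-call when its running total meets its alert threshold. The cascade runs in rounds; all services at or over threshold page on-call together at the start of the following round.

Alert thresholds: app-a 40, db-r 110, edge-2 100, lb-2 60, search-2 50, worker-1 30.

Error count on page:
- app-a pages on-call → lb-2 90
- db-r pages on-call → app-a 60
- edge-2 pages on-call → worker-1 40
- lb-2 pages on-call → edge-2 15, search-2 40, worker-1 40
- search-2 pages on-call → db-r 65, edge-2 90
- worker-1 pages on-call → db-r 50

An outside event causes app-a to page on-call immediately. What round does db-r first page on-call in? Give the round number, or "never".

never

Round 1 — app-a pages on-call (initial).
  lb-2: +90 → 90 ≥ 60
Round 2 — lb-2 pages on-call.
  edge-2: +15 → 15 < 100
  search-2: +40 → 40 < 50
  worker-1: +40 → 40 ≥ 30
Round 3 — worker-1 pages on-call.
  db-r: +50 → 50 < 110
No further pages.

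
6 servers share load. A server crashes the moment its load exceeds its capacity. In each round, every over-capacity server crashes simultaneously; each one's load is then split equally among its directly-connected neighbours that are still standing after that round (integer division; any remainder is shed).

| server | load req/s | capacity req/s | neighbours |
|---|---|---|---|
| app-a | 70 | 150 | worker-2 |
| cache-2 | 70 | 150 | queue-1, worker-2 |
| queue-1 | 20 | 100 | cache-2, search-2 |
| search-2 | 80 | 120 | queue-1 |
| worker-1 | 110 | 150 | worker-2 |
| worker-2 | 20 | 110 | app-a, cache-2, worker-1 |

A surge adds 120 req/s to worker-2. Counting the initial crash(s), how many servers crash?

Round 1 — worker-2 at 140 > 110. worker-2 crashes.
  worker-2 sheds 140 req/s to app-a, cache-2, worker-1: 46 each (2 lost).
    app-a: 70+46 = 116 ≤ 150
    cache-2: 70+46 = 116 ≤ 150
    worker-1: 110+46 = 156 > 150
Round 2 — worker-1 crashes.
  worker-1 sheds 156 req/s: no online neighbours, lost.
No further crashes.

2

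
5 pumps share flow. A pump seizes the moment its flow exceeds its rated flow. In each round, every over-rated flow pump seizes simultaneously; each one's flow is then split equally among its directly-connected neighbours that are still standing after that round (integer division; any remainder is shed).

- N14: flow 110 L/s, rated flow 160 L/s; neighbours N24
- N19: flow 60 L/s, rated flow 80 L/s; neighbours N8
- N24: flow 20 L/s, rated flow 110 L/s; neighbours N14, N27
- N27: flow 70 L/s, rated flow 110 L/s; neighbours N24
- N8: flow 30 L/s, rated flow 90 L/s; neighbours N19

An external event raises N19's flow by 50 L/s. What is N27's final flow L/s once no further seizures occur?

70

Round 1 — N19 at 110 > 80. N19 seizes.
  N19 sheds 110 L/s to N8: 110 each.
    N8: 30+110 = 140 > 90
Round 2 — N8 seizes.
  N8 sheds 140 L/s: no online neighbours, lost.
No further seizures.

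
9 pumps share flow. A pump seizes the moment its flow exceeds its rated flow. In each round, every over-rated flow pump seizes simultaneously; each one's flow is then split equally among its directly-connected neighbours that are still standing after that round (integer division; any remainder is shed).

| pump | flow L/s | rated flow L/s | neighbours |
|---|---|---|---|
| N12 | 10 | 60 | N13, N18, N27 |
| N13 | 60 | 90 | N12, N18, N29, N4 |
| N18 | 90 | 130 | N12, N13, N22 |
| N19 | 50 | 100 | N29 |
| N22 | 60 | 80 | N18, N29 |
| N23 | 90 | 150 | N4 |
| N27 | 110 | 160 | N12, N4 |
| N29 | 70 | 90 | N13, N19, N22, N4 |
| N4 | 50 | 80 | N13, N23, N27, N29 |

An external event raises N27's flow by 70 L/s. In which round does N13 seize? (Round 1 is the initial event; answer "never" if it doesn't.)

Round 1 — N27 at 180 > 160. N27 seizes.
  N27 sheds 180 L/s to N12, N4: 90 each.
    N12: 10+90 = 100 > 60
    N4: 50+90 = 140 > 80
Round 2 — N12, N4 seize.
  N12 sheds 100 L/s to N13, N18: 50 each.
    N13: 60+50 = 110 > 90
    N18: 90+50 = 140 > 130
  N4 sheds 140 L/s to N13, N23, N29: 46 each (2 lost).
    N13: 110+46 = 156 > 90
    N23: 90+46 = 136 ≤ 150
    N29: 70+46 = 116 > 90
Round 3 — N13, N18, N29 seize.
  N13 sheds 156 L/s: no online neighbours, lost.
  N18 sheds 140 L/s to N22: 140 each.
    N22: 60+140 = 200 > 80
  N29 sheds 116 L/s to N19, N22: 58 each.
    N19: 50+58 = 108 > 100
    N22: 200+58 = 258 > 80
Round 4 — N19, N22 seize.
  N19 sheds 108 L/s: no online neighbours, lost.
  N22 sheds 258 L/s: no online neighbours, lost.
No further seizures.

3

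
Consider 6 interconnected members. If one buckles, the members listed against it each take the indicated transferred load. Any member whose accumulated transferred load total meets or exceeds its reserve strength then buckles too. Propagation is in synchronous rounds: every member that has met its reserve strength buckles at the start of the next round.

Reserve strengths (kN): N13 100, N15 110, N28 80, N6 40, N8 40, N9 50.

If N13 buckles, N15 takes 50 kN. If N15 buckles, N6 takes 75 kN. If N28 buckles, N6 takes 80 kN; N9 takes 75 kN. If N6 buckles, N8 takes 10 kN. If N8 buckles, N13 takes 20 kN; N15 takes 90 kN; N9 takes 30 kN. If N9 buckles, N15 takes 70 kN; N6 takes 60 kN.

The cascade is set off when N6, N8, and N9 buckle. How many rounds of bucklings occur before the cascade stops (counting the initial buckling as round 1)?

Round 1 — N6, N8, N9 buckle (initial).
  N13: +20 → 20 < 100
  N15: +90+70 → 160 ≥ 110
Round 2 — N15 buckles.
No further bucklings.

2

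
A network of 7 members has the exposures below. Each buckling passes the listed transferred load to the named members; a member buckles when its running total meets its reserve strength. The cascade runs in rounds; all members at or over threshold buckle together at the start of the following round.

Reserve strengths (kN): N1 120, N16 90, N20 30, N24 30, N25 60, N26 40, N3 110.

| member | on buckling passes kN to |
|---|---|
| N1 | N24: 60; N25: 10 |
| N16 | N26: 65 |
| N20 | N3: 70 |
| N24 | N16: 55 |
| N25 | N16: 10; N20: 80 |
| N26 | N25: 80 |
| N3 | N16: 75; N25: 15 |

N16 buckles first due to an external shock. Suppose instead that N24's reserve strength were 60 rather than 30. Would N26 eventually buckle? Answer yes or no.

yes

With N24's reserve strength at 60:
Round 1 — N16 buckles (initial).
  N26: +65 → 65 ≥ 40
Round 2 — N26 buckles.
  N25: +80 → 80 ≥ 60
Round 3 — N25 buckles.
  N20: +80 → 80 ≥ 30
Round 4 — N20 buckles.
  N3: +70 → 70 < 110
No further bucklings.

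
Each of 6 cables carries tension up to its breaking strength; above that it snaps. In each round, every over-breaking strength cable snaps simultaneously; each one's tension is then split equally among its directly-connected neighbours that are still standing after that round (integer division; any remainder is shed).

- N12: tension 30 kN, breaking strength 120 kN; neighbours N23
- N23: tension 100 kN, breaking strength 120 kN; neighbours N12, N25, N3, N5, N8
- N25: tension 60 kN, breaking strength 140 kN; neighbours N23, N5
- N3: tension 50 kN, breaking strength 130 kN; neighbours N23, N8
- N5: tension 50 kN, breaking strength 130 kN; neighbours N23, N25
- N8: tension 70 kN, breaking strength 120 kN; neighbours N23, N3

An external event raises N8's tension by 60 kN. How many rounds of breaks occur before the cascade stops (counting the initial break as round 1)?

Round 1 — N8 at 130 > 120. N8 snaps.
  N8 sheds 130 kN to N23, N3: 65 each.
    N23: 100+65 = 165 > 120
    N3: 50+65 = 115 ≤ 130
Round 2 — N23 snaps.
  N23 sheds 165 kN to N12, N25, N3, N5: 41 each (1 lost).
    N12: 30+41 = 71 ≤ 120
    N25: 60+41 = 101 ≤ 140
    N3: 115+41 = 156 > 130
    N5: 50+41 = 91 ≤ 130
Round 3 — N3 snaps.
  N3 sheds 156 kN: no online neighbours, lost.
No further breaks.

3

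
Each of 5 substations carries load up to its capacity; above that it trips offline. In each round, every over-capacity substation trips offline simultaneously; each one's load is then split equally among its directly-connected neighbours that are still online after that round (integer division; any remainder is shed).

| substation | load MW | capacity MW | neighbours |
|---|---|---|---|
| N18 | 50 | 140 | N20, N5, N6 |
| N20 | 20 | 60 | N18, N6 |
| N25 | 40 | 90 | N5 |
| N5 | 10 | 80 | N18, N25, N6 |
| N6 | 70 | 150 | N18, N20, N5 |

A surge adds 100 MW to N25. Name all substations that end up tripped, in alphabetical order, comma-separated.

N25, N5

Round 1 — N25 at 140 > 90. N25 trips offline.
  N25 sheds 140 MW to N5: 140 each.
    N5: 10+140 = 150 > 80
Round 2 — N5 trips offline.
  N5 sheds 150 MW to N18, N6: 75 each.
    N18: 50+75 = 125 ≤ 140
    N6: 70+75 = 145 ≤ 150
No further trips.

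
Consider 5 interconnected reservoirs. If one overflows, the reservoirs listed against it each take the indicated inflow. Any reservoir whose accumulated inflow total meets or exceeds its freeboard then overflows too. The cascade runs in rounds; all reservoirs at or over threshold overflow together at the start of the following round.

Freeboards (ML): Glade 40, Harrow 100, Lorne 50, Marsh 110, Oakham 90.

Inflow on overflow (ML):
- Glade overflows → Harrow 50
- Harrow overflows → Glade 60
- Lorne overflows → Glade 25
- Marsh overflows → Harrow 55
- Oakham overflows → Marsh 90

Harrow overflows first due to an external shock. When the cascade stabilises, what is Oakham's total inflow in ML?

Round 1 — Harrow overflows (initial).
  Glade: +60 → 60 ≥ 40
Round 2 — Glade overflows.
No further overflows.

0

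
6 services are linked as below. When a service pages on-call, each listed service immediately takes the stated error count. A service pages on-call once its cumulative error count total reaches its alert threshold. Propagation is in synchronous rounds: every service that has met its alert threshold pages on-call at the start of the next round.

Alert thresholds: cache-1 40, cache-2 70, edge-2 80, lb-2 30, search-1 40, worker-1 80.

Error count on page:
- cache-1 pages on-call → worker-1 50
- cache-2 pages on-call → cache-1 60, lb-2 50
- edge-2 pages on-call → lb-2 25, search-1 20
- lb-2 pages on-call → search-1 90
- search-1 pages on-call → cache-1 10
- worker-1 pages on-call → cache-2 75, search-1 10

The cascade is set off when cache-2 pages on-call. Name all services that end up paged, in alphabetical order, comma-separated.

cache-1, cache-2, lb-2, search-1

Round 1 — cache-2 pages on-call (initial).
  cache-1: +60 → 60 ≥ 40
  lb-2: +50 → 50 ≥ 30
Round 2 — cache-1, lb-2 page on-call.
  search-1: +90 → 90 ≥ 40
  worker-1: +50 → 50 < 80
Round 3 — search-1 pages on-call.
No further pages.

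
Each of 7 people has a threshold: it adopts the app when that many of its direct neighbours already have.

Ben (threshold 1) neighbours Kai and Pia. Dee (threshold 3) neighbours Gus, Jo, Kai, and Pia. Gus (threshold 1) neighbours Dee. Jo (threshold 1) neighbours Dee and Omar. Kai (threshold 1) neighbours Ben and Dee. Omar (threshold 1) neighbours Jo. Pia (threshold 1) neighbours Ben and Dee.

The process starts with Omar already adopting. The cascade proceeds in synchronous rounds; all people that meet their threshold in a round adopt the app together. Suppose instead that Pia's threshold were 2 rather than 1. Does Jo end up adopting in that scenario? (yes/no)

With Pia's threshold at 2:
Round 1 — Omar adopts the app (initial).
Round 2 — checking thresholds:
  Jo: 1 of 2 neighbours ≥ 1, adopts the app.
Round 3 — no new adoptions; cascade stops.

yes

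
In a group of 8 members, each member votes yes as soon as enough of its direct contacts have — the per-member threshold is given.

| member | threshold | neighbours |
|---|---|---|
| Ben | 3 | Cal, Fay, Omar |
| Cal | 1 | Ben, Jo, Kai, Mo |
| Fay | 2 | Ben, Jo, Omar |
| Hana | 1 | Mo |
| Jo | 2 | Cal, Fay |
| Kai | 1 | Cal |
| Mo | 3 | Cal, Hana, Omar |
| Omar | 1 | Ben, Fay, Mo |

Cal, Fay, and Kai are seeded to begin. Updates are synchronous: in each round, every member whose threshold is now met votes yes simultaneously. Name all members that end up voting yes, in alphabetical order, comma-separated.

Ben, Cal, Fay, Jo, Kai, Omar

Round 1 — Cal, Fay, Kai vote yes (initial).
Round 2 — checking thresholds:
  Ben: 2 of 3 neighbours < 3, holds.
  Jo: 2 of 2 neighbours ≥ 2, votes yes.
  Mo: 1 of 3 neighbours < 3, holds.
  Omar: 1 of 3 neighbours ≥ 1, votes yes.
Round 3 — checking thresholds:
  Ben: 3 of 3 neighbours ≥ 3, votes yes.
  Mo: 2 of 3 neighbours < 3, holds.
Round 4 — no new yes votes; cascade stops.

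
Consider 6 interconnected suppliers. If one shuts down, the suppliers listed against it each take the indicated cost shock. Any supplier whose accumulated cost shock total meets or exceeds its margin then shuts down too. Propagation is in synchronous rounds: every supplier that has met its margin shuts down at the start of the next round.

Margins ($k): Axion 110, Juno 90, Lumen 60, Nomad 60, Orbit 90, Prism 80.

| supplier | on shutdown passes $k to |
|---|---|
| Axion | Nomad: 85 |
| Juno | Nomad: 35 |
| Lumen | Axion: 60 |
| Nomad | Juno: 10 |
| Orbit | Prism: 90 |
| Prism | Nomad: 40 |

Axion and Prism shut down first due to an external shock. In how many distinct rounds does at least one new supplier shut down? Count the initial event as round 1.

Round 1 — Axion, Prism shut down (initial).
  Nomad: +85+40 → 125 ≥ 60
Round 2 — Nomad shuts down.
  Juno: +10 → 10 < 90
No further shutdowns.

2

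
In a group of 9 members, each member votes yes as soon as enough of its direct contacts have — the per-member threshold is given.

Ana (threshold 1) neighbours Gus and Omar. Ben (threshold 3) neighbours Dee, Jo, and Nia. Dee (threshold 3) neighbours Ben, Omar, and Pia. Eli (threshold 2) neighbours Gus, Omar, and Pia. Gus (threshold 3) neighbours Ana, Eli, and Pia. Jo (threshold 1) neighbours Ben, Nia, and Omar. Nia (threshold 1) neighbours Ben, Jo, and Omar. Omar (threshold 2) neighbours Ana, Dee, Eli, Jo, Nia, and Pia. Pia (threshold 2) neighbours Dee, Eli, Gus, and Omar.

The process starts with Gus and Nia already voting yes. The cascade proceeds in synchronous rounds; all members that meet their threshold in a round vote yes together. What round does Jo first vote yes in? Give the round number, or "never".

Round 1 — Gus, Nia vote yes (initial).
Round 2 — checking thresholds:
  Ana: 1 of 2 neighbours ≥ 1, votes yes.
  Ben: 1 of 3 neighbours < 3, not yet.
  Eli: 1 of 3 neighbours < 2, not yet.
  Jo: 1 of 3 neighbours ≥ 1, votes yes.
  Omar: 1 of 6 neighbours < 2, not yet.
  Pia: 1 of 4 neighbours < 2, not yet.
Round 3 — checking thresholds:
  Ben: 2 of 3 neighbours < 3, not yet.
  Eli: 1 of 3 neighbours < 2, not yet.
  Omar: 3 of 6 neighbours ≥ 2, votes yes.
  Pia: 1 of 4 neighbours < 2, not yet.
Round 4 — checking thresholds:
  Ben: 2 of 3 neighbours < 3, not yet.
  Dee: 1 of 3 neighbours < 3, not yet.
  Eli: 2 of 3 neighbours ≥ 2, votes yes.
  Pia: 2 of 4 neighbours ≥ 2, votes yes.
Round 5 — no new yes votes; cascade stops.

2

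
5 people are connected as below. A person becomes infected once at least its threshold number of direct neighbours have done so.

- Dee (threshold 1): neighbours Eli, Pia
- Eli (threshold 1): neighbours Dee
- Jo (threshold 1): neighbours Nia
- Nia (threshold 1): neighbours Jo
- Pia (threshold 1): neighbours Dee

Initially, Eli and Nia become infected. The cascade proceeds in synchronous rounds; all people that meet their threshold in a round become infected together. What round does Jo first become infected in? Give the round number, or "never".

Round 1 — Eli, Nia become infected (initial).
Round 2 — checking thresholds:
  Dee: 1 of 2 neighbours ≥ 1, becomes infected.
  Jo: 1 of 1 neighbours ≥ 1, becomes infected.
Round 3 — checking thresholds:
  Pia: 1 of 1 neighbours ≥ 1, becomes infected.
Round 4 — no new infections; cascade stops.

2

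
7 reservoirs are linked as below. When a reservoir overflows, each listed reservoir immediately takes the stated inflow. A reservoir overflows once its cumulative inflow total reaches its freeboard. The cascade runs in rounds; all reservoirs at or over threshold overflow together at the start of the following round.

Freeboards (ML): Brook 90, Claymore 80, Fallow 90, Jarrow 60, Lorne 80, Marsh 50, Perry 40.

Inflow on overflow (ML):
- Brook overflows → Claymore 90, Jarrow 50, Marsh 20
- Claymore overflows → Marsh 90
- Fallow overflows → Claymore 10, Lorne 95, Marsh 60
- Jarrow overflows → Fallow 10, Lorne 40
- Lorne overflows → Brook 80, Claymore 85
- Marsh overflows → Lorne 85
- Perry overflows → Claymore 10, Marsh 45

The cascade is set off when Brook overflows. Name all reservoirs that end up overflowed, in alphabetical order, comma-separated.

Brook, Claymore, Lorne, Marsh

Round 1 — Brook overflows (initial).
  Claymore: +90 → 90 ≥ 80
  Jarrow: +50 → 50 < 60
  Marsh: +20 → 20 < 50
Round 2 — Claymore overflows.
  Marsh: +90 → 110 ≥ 50
Round 3 — Marsh overflows.
  Lorne: +85 → 85 ≥ 80
Round 4 — Lorne overflows.
No further overflows.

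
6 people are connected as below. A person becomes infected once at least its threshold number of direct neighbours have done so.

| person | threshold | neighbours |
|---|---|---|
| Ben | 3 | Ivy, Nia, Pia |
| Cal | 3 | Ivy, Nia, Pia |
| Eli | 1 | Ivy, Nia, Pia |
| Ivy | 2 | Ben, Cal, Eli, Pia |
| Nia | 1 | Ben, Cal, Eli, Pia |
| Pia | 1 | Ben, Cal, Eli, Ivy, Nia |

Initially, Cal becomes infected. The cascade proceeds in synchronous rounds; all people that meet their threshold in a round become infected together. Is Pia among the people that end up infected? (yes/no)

Round 1 — Cal becomes infected (initial).
Round 2 — checking thresholds:
  Ivy: 1 of 4 neighbours < 2, holds.
  Nia: 1 of 4 neighbours ≥ 1, becomes infected.
  Pia: 1 of 5 neighbours ≥ 1, becomes infected.
Round 3 — checking thresholds:
  Ben: 2 of 3 neighbours < 3, holds.
  Eli: 2 of 3 neighbours ≥ 1, becomes infected.
  Ivy: 2 of 4 neighbours ≥ 2, becomes infected.
Round 4 — checking thresholds:
  Ben: 3 of 3 neighbours ≥ 3, becomes infected.
Round 5 — no new infections; cascade stops.

yes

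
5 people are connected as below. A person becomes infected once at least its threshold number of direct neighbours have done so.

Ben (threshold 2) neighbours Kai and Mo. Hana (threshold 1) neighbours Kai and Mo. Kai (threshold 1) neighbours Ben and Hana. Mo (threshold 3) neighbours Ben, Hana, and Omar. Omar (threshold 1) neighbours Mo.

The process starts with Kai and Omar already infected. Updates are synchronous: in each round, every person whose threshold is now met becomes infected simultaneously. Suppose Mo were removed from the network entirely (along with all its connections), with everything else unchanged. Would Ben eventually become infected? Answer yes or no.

no

With Mo removed:
Round 1 — Kai, Omar become infected (initial).
Round 2 — checking thresholds:
  Ben: 1 of 1 neighbours < 2, not yet.
  Hana: 1 of 1 neighbours ≥ 1, becomes infected.
Round 3 — no new infections; cascade stops.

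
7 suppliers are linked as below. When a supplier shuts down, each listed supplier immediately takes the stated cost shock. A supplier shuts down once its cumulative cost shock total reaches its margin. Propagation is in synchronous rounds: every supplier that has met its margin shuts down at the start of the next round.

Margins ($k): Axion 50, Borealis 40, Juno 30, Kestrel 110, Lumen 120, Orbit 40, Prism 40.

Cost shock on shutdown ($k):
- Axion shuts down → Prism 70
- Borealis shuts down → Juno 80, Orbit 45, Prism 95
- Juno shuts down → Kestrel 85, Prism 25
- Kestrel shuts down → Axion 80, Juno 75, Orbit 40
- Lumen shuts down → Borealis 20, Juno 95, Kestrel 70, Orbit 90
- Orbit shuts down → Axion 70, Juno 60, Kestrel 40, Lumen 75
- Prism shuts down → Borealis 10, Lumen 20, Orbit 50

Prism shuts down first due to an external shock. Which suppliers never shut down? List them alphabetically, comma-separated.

Borealis, Lumen

Round 1 — Prism shuts down (initial).
  Borealis: +10 → 10 < 40
  Lumen: +20 → 20 < 120
  Orbit: +50 → 50 ≥ 40
Round 2 — Orbit shuts down.
  Axion: +70 → 70 ≥ 50
  Juno: +60 → 60 ≥ 30
  Kestrel: +40 → 40 < 110
  Lumen: +75 → 95 < 120
Round 3 — Axion, Juno shut down.
  Kestrel: +85 → 125 ≥ 110
Round 4 — Kestrel shuts down.
No further shutdowns.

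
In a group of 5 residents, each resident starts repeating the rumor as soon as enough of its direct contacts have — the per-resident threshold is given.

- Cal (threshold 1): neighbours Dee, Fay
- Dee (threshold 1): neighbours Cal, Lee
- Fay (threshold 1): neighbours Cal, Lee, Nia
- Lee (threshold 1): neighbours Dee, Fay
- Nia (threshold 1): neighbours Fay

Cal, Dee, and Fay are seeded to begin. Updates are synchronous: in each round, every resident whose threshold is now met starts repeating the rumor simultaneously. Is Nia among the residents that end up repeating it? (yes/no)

Round 1 — Cal, Dee, Fay start repeating the rumor (initial).
Round 2 — checking thresholds:
  Lee: 2 of 2 neighbours ≥ 1, starts repeating the rumor.
  Nia: 1 of 1 neighbours ≥ 1, starts repeating the rumor.
Round 3 — no new spreads; cascade stops.

yes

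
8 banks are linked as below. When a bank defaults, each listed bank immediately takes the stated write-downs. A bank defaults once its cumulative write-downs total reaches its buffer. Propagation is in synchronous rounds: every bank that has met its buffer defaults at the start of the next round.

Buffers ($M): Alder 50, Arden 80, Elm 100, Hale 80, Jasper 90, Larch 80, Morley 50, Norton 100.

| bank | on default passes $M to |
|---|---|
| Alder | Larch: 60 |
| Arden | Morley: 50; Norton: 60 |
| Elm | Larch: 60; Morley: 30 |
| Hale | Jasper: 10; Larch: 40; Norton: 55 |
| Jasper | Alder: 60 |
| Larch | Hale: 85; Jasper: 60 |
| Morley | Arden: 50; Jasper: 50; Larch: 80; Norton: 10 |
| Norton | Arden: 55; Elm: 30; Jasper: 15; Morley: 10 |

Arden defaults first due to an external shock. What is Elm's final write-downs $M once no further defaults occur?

30

Round 1 — Arden defaults (initial).
  Morley: +50 → 50 ≥ 50
  Norton: +60 → 60 < 100
Round 2 — Morley defaults.
  Jasper: +50 → 50 < 90
  Larch: +80 → 80 ≥ 80
  Norton: +10 → 70 < 100
Round 3 — Larch defaults.
  Hale: +85 → 85 ≥ 80
  Jasper: +60 → 110 ≥ 90
Round 4 — Hale, Jasper default.
  Alder: +60 → 60 ≥ 50
  Norton: +55 → 125 ≥ 100
Round 5 — Alder, Norton default.
  Elm: +30 → 30 < 100
No further defaults.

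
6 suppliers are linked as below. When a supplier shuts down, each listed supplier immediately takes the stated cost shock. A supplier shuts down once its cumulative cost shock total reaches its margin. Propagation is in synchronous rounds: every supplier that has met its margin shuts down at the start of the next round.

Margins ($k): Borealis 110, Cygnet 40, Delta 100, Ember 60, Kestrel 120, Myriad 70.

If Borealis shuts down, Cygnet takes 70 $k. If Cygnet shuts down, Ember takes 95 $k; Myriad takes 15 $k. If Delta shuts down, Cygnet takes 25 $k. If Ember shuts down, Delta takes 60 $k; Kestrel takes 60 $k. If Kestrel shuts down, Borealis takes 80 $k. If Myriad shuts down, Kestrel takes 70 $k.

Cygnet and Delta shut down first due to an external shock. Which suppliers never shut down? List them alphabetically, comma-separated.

Round 1 — Cygnet, Delta shut down (initial).
  Ember: +95 → 95 ≥ 60
  Myriad: +15 → 15 < 70
Round 2 — Ember shuts down.
  Kestrel: +60 → 60 < 120
No further shutdowns.

Borealis, Kestrel, Myriad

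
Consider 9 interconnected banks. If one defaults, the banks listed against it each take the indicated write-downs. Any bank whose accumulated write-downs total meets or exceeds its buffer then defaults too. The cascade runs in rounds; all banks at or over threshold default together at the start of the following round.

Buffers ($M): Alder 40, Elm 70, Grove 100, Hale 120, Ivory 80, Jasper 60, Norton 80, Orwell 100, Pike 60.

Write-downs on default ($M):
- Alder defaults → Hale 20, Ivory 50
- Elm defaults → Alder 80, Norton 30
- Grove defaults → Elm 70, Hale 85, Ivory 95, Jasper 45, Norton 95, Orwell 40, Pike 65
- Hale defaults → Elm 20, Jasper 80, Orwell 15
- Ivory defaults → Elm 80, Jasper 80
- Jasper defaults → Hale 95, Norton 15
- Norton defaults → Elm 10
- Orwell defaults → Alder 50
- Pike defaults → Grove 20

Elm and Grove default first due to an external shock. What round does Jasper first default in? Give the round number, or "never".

3

Round 1 — Elm, Grove default (initial).
  Alder: +80 → 80 ≥ 40
  Hale: +85 → 85 < 120
  Ivory: +95 → 95 ≥ 80
  Jasper: +45 → 45 < 60
  Norton: +30+95 → 125 ≥ 80
  Orwell: +40 → 40 < 100
  Pike: +65 → 65 ≥ 60
Round 2 — Alder, Ivory, Norton, Pike default.
  Hale: +20 → 105 < 120
  Jasper: +80 → 125 ≥ 60
Round 3 — Jasper defaults.
  Hale: +95 → 200 ≥ 120
Round 4 — Hale defaults.
  Orwell: +15 → 55 < 100
No further defaults.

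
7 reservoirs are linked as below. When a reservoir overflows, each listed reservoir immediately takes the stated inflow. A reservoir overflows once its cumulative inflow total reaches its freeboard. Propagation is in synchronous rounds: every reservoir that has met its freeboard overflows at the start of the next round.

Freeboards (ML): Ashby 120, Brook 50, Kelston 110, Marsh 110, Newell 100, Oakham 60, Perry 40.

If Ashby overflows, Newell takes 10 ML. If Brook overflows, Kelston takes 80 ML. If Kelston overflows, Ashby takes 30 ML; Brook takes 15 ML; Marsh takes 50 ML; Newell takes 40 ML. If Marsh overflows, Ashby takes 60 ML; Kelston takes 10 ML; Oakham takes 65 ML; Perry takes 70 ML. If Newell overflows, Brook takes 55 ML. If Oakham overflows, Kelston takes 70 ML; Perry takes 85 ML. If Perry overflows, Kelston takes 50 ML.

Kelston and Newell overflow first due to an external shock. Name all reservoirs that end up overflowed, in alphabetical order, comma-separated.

Round 1 — Kelston, Newell overflow (initial).
  Ashby: +30 → 30 < 120
  Brook: +15+55 → 70 ≥ 50
  Marsh: +50 → 50 < 110
Round 2 — Brook overflows.
No further overflows.

Brook, Kelston, Newell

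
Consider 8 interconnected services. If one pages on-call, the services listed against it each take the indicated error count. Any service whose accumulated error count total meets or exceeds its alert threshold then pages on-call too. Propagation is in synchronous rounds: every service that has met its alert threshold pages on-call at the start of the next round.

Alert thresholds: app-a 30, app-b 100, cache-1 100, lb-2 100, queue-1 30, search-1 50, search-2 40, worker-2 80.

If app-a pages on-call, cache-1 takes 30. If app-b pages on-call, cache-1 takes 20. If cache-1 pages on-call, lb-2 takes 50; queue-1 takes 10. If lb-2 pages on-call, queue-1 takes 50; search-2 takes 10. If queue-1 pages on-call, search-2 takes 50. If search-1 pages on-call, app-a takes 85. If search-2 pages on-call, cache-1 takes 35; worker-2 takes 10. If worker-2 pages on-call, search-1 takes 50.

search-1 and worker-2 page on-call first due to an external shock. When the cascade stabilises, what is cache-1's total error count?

Round 1 — search-1, worker-2 page on-call (initial).
  app-a: +85 → 85 ≥ 30
Round 2 — app-a pages on-call.
  cache-1: +30 → 30 < 100
No further pages.

30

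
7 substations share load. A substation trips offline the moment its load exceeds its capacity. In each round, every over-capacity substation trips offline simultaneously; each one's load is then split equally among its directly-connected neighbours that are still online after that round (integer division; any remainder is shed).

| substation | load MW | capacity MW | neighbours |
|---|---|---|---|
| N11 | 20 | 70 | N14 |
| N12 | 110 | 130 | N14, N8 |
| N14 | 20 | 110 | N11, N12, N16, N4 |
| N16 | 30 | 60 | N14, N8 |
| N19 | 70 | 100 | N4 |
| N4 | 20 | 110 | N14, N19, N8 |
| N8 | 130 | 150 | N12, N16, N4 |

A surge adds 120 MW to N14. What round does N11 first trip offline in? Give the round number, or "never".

Round 1 — N14 at 140 > 110. N14 trips offline.
  N14 sheds 140 MW to N11, N12, N16, N4: 35 each.
    N11: 20+35 = 55 ≤ 70
    N12: 110+35 = 145 > 130
    N16: 30+35 = 65 > 60
    N4: 20+35 = 55 ≤ 110
Round 2 — N12, N16 trip offline.
  N12 sheds 145 MW to N8: 145 each.
    N8: 130+145 = 275 > 150
  N16 sheds 65 MW to N8: 65 each.
    N8: 275+65 = 340 > 150
Round 3 — N8 trips offline.
  N8 sheds 340 MW to N4: 340 each.
    N4: 55+340 = 395 > 110
Round 4 — N4 trips offline.
  N4 sheds 395 MW to N19: 395 each.
    N19: 70+395 = 465 > 100
Round 5 — N19 trips offline.
  N19 sheds 465 MW: no online neighbours, lost.
No further trips.

never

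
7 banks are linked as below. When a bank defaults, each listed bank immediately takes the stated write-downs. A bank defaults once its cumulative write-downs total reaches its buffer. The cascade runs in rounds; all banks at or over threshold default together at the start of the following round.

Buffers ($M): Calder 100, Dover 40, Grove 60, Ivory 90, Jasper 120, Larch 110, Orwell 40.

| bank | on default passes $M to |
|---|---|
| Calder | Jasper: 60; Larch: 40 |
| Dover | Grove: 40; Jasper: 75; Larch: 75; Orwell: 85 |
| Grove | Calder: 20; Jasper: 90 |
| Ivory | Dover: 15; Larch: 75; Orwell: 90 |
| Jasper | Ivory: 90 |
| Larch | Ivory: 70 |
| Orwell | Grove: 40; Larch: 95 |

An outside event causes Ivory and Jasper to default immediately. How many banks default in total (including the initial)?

Round 1 — Ivory, Jasper default (initial).
  Dover: +15 → 15 < 40
  Larch: +75 → 75 < 110
  Orwell: +90 → 90 ≥ 40
Round 2 — Orwell defaults.
  Grove: +40 → 40 < 60
  Larch: +95 → 170 ≥ 110
Round 3 — Larch defaults.
No further defaults.

4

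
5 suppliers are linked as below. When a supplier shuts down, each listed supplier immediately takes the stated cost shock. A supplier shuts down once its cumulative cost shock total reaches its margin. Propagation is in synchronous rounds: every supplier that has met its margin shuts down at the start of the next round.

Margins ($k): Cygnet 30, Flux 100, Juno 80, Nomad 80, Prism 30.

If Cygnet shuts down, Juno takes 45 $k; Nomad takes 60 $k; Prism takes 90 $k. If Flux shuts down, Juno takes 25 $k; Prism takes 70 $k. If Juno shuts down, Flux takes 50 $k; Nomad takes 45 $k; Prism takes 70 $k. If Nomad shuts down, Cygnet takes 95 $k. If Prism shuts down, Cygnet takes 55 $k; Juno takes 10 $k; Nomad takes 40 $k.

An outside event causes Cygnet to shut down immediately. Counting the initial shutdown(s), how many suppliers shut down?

3

Round 1 — Cygnet shuts down (initial).
  Juno: +45 → 45 < 80
  Nomad: +60 → 60 < 80
  Prism: +90 → 90 ≥ 30
Round 2 — Prism shuts down.
  Juno: +10 → 55 < 80
  Nomad: +40 → 100 ≥ 80
Round 3 — Nomad shuts down.
No further shutdowns.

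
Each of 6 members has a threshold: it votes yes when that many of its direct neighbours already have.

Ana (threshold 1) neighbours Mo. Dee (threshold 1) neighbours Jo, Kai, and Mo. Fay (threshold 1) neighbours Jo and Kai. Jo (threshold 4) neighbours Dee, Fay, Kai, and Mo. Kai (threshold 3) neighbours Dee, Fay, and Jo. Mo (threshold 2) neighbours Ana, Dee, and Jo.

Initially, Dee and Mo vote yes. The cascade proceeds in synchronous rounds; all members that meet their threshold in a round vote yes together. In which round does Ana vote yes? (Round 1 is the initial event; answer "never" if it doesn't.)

Round 1 — Dee, Mo vote yes (initial).
Round 2 — checking thresholds:
  Ana: 1 of 1 neighbours ≥ 1, votes yes.
  Jo: 2 of 4 neighbours < 4, holds.
  Kai: 1 of 3 neighbours < 3, holds.
Round 3 — no new yes votes; cascade stops.

2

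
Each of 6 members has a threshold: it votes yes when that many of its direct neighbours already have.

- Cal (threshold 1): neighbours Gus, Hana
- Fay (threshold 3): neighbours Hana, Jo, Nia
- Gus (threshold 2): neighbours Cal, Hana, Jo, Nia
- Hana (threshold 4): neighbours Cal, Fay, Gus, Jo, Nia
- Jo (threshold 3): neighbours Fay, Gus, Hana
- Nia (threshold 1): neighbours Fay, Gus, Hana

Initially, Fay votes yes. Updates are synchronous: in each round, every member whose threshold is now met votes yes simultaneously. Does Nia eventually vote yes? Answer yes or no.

yes

Round 1 — Fay votes yes (initial).
Round 2 — checking thresholds:
  Hana: 1 of 5 neighbours < 4, holds.
  Jo: 1 of 3 neighbours < 3, holds.
  Nia: 1 of 3 neighbours ≥ 1, votes yes.
Round 3 — no new yes votes; cascade stops.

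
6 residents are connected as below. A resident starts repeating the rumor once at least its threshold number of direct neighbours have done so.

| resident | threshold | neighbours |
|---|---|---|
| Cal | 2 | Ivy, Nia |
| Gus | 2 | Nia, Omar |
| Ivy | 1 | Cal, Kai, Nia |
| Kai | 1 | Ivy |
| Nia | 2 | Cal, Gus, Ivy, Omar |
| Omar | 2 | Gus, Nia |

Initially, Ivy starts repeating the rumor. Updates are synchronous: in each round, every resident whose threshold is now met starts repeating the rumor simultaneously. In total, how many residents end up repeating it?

2

Round 1 — Ivy starts repeating the rumor (initial).
Round 2 — checking thresholds:
  Cal: 1 of 2 neighbours < 2, below threshold.
  Kai: 1 of 1 neighbours ≥ 1, starts repeating the rumor.
  Nia: 1 of 4 neighbours < 2, below threshold.
Round 3 — no new spreads; cascade stops.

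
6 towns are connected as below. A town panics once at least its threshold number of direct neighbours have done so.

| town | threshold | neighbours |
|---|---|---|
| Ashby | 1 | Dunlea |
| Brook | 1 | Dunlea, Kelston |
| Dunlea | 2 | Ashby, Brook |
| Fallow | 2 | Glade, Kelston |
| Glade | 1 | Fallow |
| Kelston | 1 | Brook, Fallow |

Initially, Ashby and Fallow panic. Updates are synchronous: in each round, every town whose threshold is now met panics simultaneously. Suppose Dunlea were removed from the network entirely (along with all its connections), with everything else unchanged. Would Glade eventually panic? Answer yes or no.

With Dunlea removed:
Round 1 — Ashby, Fallow panic (initial).
Round 2 — checking thresholds:
  Glade: 1 of 1 neighbours ≥ 1, panics.
  Kelston: 1 of 2 neighbours ≥ 1, panics.
Round 3 — checking thresholds:
  Brook: 1 of 1 neighbours ≥ 1, panics.
Round 4 — no new panics; cascade stops.

yes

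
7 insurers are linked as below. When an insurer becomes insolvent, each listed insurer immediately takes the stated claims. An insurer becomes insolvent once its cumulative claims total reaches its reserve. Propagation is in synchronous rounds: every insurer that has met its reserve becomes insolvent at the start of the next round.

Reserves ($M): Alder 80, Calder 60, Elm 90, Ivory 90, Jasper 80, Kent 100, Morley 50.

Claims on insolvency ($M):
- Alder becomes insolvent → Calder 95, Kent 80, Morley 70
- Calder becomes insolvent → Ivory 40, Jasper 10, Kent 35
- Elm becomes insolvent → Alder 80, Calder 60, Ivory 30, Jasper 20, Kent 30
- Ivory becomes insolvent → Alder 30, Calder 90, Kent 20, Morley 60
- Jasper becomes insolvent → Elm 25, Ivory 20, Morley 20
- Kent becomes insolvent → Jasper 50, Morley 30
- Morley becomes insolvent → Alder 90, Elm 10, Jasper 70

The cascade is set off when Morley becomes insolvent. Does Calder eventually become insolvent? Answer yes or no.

Round 1 — Morley becomes insolvent (initial).
  Alder: +90 → 90 ≥ 80
  Elm: +10 → 10 < 90
  Jasper: +70 → 70 < 80
Round 2 — Alder becomes insolvent.
  Calder: +95 → 95 ≥ 60
  Kent: +80 → 80 < 100
Round 3 — Calder becomes insolvent.
  Ivory: +40 → 40 < 90
  Jasper: +10 → 80 ≥ 80
  Kent: +35 → 115 ≥ 100
Round 4 — Jasper, Kent become insolvent.
  Elm: +25 → 35 < 90
  Ivory: +20 → 60 < 90
No further insolvencies.

yes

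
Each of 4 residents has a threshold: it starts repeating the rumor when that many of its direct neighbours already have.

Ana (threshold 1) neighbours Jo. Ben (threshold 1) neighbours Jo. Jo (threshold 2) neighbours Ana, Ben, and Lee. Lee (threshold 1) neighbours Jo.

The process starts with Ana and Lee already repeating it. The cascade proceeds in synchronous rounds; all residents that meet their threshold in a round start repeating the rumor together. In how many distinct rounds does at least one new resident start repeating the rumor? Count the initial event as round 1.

Round 1 — Ana, Lee start repeating the rumor (initial).
Round 2 — checking thresholds:
  Jo: 2 of 3 neighbours ≥ 2, starts repeating the rumor.
Round 3 — checking thresholds:
  Ben: 1 of 1 neighbours ≥ 1, starts repeating the rumor.
Round 4 — no new spreads; cascade stops.

3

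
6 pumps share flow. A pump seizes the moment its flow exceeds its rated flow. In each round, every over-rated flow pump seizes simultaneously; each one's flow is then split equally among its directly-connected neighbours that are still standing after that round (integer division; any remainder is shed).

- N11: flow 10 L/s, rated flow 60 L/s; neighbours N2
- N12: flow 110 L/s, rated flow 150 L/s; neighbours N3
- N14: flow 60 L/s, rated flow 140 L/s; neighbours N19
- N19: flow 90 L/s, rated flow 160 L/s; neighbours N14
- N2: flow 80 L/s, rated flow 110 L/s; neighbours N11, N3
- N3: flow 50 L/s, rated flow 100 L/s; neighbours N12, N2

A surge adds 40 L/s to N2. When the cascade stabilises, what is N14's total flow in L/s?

60

Round 1 — N2 at 120 > 110. N2 seizes.
  N2 sheds 120 L/s to N11, N3: 60 each.
    N11: 10+60 = 70 > 60
    N3: 50+60 = 110 > 100
Round 2 — N11, N3 seize.
  N11 sheds 70 L/s: no online neighbours, lost.
  N3 sheds 110 L/s to N12: 110 each.
    N12: 110+110 = 220 > 150
Round 3 — N12 seizes.
  N12 sheds 220 L/s: no online neighbours, lost.
No further seizures.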